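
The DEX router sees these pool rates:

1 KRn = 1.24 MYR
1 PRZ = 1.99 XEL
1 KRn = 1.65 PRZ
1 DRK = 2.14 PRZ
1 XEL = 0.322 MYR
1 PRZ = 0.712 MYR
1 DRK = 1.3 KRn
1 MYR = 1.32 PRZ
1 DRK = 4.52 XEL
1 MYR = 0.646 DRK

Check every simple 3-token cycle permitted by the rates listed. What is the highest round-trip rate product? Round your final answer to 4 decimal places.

1.0414

DRK→KRn→MYR→DRK: 1.3 × 1.24 × 0.646 = 1.04135
PRZ→MYR→DRK→PRZ: 0.712 × 0.646 × 2.14 = 0.98430
XEL→MYR→DRK→XEL: 0.322 × 0.646 × 4.52 = 0.94021
XEL→MYR→PRZ→XEL: 0.322 × 1.32 × 1.99 = 0.84583
Maximum is DRK→KRn→MYR→DRK at 1.0414; arbitrage exists.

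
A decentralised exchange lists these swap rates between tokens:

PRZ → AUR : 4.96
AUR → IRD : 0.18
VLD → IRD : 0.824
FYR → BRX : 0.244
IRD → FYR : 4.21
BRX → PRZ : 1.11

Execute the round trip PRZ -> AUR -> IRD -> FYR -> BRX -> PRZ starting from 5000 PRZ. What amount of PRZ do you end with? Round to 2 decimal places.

5000 PRZ × 4.96 = 24800 AUR
24800 AUR × 0.18 = 4464 IRD
4464 IRD × 4.21 = 18793.44 FYR
18793.44 FYR × 0.244 = 4585.59936 BRX
4585.59936 BRX × 1.11 = 5090.0152896 PRZ

5090.02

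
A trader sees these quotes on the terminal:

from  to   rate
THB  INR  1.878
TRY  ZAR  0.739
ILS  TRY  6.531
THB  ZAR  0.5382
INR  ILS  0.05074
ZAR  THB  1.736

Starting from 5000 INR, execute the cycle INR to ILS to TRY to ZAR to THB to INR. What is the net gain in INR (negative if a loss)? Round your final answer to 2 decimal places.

5000 INR × 0.05074 = 253.7 ILS
253.7 ILS × 6.531 = 1656.9147 TRY
1656.9147 TRY × 0.739 = 1224.4599633 ZAR
1224.4599633 ZAR × 1.736 = 2125.6624962888 THB
2125.6624962888 THB × 1.878 = 3991.9941680303664 INR
Net change: 3991.9941680303664 − 5000 = -1008.0058319696336 INR

-1008.01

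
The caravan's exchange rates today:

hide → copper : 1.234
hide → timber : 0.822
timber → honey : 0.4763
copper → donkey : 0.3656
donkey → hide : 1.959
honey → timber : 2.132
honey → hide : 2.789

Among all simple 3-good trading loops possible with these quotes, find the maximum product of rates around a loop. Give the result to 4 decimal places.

1.0919

timber→honey→hide→timber: 0.4763 × 2.789 × 0.822 = 1.09195
donkey→hide→copper→donkey: 1.959 × 1.234 × 0.3656 = 0.88380
Maximum is timber→honey→hide→timber at 1.0919; arbitrage exists.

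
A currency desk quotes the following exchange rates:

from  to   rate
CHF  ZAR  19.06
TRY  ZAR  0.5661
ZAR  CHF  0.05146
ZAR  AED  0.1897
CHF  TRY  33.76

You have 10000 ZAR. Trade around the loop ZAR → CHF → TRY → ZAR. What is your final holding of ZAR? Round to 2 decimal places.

10000 ZAR × 0.05146 = 514.6 CHF
514.6 CHF × 33.76 = 17372.896 TRY
17372.896 TRY × 0.5661 = 9834.7964256 ZAR

9834.80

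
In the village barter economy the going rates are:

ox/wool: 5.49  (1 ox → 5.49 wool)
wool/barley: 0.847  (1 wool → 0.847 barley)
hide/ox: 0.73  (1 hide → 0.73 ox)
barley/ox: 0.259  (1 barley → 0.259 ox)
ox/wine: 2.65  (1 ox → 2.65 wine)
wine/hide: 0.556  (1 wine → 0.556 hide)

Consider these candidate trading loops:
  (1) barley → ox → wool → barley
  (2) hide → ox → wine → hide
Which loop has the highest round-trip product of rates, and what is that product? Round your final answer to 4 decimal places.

(1) 0.259 × 5.49 × 0.847 = 1.20436
(2) 0.73 × 2.65 × 0.556 = 1.07558
Highest is cycle (1) at 1.2044 (>1, arbitrage).

1.2044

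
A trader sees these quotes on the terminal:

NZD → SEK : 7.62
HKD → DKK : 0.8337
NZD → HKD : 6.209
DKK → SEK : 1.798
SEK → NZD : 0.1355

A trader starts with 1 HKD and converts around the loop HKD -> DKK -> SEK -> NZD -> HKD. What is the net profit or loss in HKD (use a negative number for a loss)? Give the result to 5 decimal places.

0.26113

1 HKD × 0.8337 = 0.8337 DKK
0.8337 DKK × 1.798 = 1.4989926 SEK
1.4989926 SEK × 0.1355 = 0.2031134973 NZD
0.2031134973 NZD × 6.209 = 1.2611317047357 HKD
Net change: 1.2611317047357 − 1 = 0.2611317047357 HKD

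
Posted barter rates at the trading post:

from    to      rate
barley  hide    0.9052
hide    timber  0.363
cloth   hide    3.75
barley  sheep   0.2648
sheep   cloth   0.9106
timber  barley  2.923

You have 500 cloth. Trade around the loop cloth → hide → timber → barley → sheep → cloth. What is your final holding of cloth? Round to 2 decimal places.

479.71

500 cloth × 3.75 = 1875 hide
1875 hide × 0.363 = 680.625 timber
680.625 timber × 2.923 = 1989.466875 barley
1989.466875 barley × 0.2648 = 526.8108285 sheep
526.8108285 sheep × 0.9106 = 479.7139404321 cloth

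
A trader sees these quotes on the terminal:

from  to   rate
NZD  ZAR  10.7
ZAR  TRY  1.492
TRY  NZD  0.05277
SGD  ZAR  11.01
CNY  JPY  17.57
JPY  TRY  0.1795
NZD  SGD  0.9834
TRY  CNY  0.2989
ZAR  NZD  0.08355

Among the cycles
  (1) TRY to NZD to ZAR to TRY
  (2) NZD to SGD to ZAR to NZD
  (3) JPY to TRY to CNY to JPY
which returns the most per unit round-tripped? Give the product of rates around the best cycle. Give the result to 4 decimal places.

0.9427

(1) 0.05277 × 10.7 × 1.492 = 0.84244
(2) 0.9834 × 11.01 × 0.08355 = 0.90462
(3) 0.1795 × 0.2989 × 17.57 = 0.94268
Highest is cycle (3) at 0.9427 (≤1, no arbitrage).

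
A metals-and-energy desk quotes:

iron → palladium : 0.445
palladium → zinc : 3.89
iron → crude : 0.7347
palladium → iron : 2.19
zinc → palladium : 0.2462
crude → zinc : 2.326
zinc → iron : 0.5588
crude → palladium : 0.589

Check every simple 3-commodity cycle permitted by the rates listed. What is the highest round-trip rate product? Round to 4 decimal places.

zinc→iron→palladium→zinc: 0.5588 × 0.445 × 3.89 = 0.96731
zinc→iron→crude→zinc: 0.5588 × 0.7347 × 2.326 = 0.95494
iron→crude→palladium→iron: 0.7347 × 0.589 × 2.19 = 0.94770
Maximum is zinc→iron→palladium→zinc at 0.9673; no arbitrage — every cycle loses value.

0.9673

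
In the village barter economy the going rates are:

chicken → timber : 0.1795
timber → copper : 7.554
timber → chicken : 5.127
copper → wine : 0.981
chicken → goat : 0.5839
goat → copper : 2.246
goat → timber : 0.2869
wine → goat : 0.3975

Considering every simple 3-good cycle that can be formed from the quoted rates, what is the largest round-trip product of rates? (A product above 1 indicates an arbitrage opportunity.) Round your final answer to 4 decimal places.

0.8758

copper→wine→goat→copper: 0.981 × 0.3975 × 2.246 = 0.87582
chicken→goat→timber→chicken: 0.5839 × 0.2869 × 5.127 = 0.85888
Maximum is copper→wine→goat→copper at 0.8758; no arbitrage — every cycle loses value.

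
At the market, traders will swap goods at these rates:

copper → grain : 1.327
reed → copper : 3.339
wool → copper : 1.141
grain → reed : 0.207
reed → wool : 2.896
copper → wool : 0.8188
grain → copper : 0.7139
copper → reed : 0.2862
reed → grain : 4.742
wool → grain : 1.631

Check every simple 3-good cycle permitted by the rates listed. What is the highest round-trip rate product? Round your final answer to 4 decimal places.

reed→wool→grain→reed: 2.896 × 1.631 × 0.207 = 0.97774
reed→grain→copper→reed: 4.742 × 0.7139 × 0.2862 = 0.96888
wool→grain→copper→wool: 1.631 × 0.7139 × 0.8188 = 0.95339
reed→wool→copper→reed: 2.896 × 1.141 × 0.2862 = 0.94570
reed→copper→grain→reed: 3.339 × 1.327 × 0.207 = 0.91719
Maximum is reed→wool→grain→reed at 0.9777; no arbitrage — every cycle loses value.

0.9777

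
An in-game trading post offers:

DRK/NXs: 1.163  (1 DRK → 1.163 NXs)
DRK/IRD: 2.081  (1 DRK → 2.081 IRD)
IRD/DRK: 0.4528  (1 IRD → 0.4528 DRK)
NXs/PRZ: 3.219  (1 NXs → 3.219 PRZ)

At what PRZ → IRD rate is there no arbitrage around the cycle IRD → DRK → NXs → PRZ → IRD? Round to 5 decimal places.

0.58992

Known legs of the cycle: 0.4528 × 1.163 × 3.219 = 1.6951460016
For no arbitrage the full-cycle product must be 1, so the missing rate is 1 / 1.6951460016 ≈ 0.5899197.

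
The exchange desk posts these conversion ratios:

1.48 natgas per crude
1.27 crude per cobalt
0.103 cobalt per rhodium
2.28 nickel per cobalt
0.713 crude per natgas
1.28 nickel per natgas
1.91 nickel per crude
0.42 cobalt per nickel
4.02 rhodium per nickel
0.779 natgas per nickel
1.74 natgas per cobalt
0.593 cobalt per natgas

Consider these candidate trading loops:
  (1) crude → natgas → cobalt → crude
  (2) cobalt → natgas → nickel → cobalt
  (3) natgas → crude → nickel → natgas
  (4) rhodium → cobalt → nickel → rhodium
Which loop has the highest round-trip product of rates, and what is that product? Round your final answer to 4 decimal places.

1.1146

(1) 1.48 × 0.593 × 1.27 = 1.11460
(2) 1.74 × 1.28 × 0.42 = 0.93542
(3) 0.713 × 1.91 × 0.779 = 1.06087
(4) 0.103 × 2.28 × 4.02 = 0.94406
Highest is cycle (1) at 1.1146 (>1, arbitrage).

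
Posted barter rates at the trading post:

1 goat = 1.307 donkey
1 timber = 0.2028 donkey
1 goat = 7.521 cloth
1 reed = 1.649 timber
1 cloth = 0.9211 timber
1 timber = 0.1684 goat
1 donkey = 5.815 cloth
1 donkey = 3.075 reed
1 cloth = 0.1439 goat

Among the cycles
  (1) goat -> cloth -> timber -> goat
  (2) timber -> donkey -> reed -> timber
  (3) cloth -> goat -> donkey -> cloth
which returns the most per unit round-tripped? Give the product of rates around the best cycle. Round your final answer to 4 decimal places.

1.1666

(1) 7.521 × 0.9211 × 0.1684 = 1.16661
(2) 0.2028 × 3.075 × 1.649 = 1.02833
(3) 0.1439 × 1.307 × 5.815 = 1.09367
Highest is cycle (1) at 1.1666 (>1, arbitrage).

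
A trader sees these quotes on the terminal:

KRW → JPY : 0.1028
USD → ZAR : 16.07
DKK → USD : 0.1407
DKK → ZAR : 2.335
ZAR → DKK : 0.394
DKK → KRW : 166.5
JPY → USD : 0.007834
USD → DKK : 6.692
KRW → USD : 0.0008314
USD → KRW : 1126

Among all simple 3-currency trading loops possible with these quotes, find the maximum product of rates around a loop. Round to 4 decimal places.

USD→DKK→KRW→USD: 6.692 × 166.5 × 0.0008314 = 0.92636
USD→KRW→JPY→USD: 1126 × 0.1028 × 0.007834 = 0.90681
USD→ZAR→DKK→USD: 16.07 × 0.394 × 0.1407 = 0.89085
Maximum is USD→DKK→KRW→USD at 0.9264; no arbitrage — every cycle loses value.

0.9264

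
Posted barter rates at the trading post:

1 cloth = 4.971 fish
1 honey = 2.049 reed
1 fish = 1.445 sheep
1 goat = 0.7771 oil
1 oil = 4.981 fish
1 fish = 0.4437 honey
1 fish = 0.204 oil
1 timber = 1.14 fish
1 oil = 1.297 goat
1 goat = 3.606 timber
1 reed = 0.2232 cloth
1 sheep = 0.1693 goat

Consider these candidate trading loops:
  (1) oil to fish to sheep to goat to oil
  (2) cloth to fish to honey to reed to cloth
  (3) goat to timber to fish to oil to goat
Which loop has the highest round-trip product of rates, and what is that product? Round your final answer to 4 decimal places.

(1) 4.981 × 1.445 × 0.1693 × 0.7771 = 0.94693
(2) 4.971 × 0.4437 × 2.049 × 0.2232 = 1.00872
(3) 3.606 × 1.14 × 0.204 × 1.297 = 1.08768
Highest is cycle (3) at 1.0877 (>1, arbitrage).

1.0877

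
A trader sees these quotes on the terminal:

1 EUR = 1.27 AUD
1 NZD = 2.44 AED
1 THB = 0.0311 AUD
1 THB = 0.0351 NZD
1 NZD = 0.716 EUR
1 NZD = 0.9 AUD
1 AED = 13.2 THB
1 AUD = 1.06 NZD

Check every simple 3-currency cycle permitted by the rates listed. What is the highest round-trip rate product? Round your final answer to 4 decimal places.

THB→NZD→AED→THB: 0.0351 × 2.44 × 13.2 = 1.13050
AUD→NZD→EUR→AUD: 1.06 × 0.716 × 1.27 = 0.96388
Maximum is THB→NZD→AED→THB at 1.1305; arbitrage exists.

1.1305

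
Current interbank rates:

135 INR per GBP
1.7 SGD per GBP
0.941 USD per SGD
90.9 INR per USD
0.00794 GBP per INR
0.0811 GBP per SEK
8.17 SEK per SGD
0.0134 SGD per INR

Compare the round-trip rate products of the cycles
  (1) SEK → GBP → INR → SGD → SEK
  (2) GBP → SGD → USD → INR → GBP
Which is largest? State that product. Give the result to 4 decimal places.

(1) 0.0811 × 135 × 0.0134 × 8.17 = 1.19862
(2) 1.7 × 0.941 × 90.9 × 0.00794 = 1.15458
Highest is cycle (1) at 1.1986 (>1, arbitrage).

1.1986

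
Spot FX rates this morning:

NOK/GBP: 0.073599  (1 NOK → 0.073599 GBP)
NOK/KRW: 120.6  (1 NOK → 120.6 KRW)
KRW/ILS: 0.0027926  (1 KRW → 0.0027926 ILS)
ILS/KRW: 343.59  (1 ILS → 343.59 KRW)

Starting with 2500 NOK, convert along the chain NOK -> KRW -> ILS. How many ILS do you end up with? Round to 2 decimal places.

2500 NOK × 120.6 = 301500 KRW
301500 KRW × 0.0027926 = 841.9689 ILS

841.97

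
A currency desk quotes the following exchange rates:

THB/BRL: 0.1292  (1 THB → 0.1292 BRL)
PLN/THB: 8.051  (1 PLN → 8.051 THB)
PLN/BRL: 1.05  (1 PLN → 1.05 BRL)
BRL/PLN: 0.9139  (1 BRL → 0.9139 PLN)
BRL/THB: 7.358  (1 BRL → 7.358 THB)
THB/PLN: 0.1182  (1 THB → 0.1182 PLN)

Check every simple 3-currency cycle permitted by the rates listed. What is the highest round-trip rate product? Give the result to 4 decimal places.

BRL→PLN→THB→BRL: 0.9139 × 8.051 × 0.1292 = 0.95063
BRL→THB→PLN→BRL: 7.358 × 0.1182 × 1.05 = 0.91320
Maximum is BRL→PLN→THB→BRL at 0.9506; no arbitrage — every cycle loses value.

0.9506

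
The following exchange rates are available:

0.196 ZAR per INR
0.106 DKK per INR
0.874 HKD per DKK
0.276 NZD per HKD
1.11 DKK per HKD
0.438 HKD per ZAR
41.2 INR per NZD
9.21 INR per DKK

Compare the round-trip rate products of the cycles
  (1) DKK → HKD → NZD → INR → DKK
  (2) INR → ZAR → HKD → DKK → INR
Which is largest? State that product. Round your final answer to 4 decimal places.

1.0535

(1) 0.874 × 0.276 × 41.2 × 0.106 = 1.05347
(2) 0.196 × 0.438 × 1.11 × 9.21 = 0.87763
Highest is cycle (1) at 1.0535 (>1, arbitrage).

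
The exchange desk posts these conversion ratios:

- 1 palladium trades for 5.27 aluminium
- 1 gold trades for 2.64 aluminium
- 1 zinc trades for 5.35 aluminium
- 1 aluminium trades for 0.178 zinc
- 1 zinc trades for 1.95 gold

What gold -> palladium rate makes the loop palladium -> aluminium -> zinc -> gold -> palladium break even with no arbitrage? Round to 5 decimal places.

0.54668

Known legs of the cycle: 5.27 × 0.178 × 1.95 = 1.829217
For no arbitrage the full-cycle product must be 1, so the missing rate is 1 / 1.829217 ≈ 0.5466820.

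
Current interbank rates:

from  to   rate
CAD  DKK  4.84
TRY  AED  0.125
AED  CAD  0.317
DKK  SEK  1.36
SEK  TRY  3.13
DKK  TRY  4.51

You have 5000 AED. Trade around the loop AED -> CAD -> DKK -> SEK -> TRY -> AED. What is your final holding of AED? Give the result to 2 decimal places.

5000 AED × 0.317 = 1585 CAD
1585 CAD × 4.84 = 7671.4 DKK
7671.4 DKK × 1.36 = 10433.104 SEK
10433.104 SEK × 3.13 = 32655.61552 TRY
32655.61552 TRY × 0.125 = 4081.95194 AED

4081.95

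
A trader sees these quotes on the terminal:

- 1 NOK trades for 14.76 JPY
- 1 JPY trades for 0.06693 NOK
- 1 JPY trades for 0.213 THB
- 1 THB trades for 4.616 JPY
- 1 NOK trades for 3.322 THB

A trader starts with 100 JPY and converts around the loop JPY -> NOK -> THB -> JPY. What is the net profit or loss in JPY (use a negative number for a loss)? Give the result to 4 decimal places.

2.6328

100 JPY × 0.06693 = 6.693 NOK
6.693 NOK × 3.322 = 22.234146 THB
22.234146 THB × 4.616 = 102.632817936 JPY
Net change: 102.632817936 − 100 = 2.632817936 JPY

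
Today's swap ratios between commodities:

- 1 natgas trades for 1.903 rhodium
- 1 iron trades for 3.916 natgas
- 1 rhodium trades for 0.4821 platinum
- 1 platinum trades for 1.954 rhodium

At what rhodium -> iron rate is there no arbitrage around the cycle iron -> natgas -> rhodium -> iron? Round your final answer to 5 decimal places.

Known legs of the cycle: 3.916 × 1.903 = 7.452148
For no arbitrage the full-cycle product must be 1, so the missing rate is 1 / 7.452148 ≈ 0.1341895.

0.13419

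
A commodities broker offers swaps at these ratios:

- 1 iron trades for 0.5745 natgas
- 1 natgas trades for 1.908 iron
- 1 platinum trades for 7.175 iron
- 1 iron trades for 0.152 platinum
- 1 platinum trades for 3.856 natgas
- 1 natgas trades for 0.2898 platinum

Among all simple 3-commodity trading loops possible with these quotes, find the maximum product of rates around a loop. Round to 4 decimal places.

natgas→platinum→iron→natgas: 0.2898 × 7.175 × 0.5745 = 1.19457
natgas→iron→platinum→natgas: 1.908 × 0.152 × 3.856 = 1.11830
Maximum is natgas→platinum→iron→natgas at 1.1946; arbitrage exists.

1.1946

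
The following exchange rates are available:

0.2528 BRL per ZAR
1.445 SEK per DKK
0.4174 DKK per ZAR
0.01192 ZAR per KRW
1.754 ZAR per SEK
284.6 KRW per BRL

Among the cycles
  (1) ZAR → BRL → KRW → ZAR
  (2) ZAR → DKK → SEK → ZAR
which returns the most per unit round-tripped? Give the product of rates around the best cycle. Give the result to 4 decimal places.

(1) 0.2528 × 284.6 × 0.01192 = 0.85761
(2) 0.4174 × 1.445 × 1.754 = 1.05791
Highest is cycle (2) at 1.0579 (>1, arbitrage).

1.0579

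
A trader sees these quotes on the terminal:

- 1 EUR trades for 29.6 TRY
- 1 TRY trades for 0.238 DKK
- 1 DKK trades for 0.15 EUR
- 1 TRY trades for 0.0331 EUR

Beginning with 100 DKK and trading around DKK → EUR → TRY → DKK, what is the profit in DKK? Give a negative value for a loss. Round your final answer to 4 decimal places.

100 DKK × 0.15 = 15 EUR
15 EUR × 29.6 = 444 TRY
444 TRY × 0.238 = 105.672 DKK
Net change: 105.672 − 100 = 5.672 DKK

5.6720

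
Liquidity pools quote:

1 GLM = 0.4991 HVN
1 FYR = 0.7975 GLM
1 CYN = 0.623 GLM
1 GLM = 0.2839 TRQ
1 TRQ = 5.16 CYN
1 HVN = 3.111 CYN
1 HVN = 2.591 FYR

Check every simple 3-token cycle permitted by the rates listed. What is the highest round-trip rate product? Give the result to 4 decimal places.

1.0313

GLM→HVN→FYR→GLM: 0.4991 × 2.591 × 0.7975 = 1.03130
GLM→HVN→CYN→GLM: 0.4991 × 3.111 × 0.623 = 0.96733
GLM→TRQ→CYN→GLM: 0.2839 × 5.16 × 0.623 = 0.91265
Maximum is GLM→HVN→FYR→GLM at 1.0313; arbitrage exists.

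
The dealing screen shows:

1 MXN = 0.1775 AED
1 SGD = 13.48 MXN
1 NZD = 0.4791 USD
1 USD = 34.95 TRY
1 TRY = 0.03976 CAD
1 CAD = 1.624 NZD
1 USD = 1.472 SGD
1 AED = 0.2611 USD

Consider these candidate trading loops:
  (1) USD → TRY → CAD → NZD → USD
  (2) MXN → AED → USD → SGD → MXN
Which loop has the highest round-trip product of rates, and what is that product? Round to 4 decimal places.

1.0812

(1) 34.95 × 0.03976 × 1.624 × 0.4791 = 1.08120
(2) 0.1775 × 0.2611 × 1.472 × 13.48 = 0.91961
Highest is cycle (1) at 1.0812 (>1, arbitrage).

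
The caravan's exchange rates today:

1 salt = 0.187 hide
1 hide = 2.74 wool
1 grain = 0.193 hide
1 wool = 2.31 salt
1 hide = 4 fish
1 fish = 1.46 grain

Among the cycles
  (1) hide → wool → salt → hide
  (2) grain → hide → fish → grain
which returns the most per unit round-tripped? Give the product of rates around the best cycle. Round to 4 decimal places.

1.1836

(1) 2.74 × 2.31 × 0.187 = 1.18360
(2) 0.193 × 4 × 1.46 = 1.12712
Highest is cycle (1) at 1.1836 (>1, arbitrage).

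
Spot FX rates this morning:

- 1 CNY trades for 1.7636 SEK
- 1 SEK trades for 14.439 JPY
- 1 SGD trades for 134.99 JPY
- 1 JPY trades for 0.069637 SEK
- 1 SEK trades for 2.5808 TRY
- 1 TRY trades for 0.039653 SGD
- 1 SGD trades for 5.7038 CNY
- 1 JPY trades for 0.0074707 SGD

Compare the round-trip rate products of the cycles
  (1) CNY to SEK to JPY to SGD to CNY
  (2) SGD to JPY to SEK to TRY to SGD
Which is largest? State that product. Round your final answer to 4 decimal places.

1.0851

(1) 1.7636 × 14.439 × 0.0074707 × 5.7038 = 1.08508
(2) 134.99 × 0.069637 × 2.5808 × 0.039653 = 0.96199
Highest is cycle (1) at 1.0851 (>1, arbitrage).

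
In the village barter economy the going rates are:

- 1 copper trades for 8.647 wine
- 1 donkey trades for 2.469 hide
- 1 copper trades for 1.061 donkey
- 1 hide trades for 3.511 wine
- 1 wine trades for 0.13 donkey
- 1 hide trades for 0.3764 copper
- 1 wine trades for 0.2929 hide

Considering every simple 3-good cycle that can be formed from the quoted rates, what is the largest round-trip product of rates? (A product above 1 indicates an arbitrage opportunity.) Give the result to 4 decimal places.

wine→donkey→hide→wine: 0.13 × 2.469 × 3.511 = 1.12693
copper→donkey→hide→copper: 1.061 × 2.469 × 0.3764 = 0.98602
wine→hide→copper→wine: 0.2929 × 0.3764 × 8.647 = 0.95331
Maximum is wine→donkey→hide→wine at 1.1269; arbitrage exists.

1.1269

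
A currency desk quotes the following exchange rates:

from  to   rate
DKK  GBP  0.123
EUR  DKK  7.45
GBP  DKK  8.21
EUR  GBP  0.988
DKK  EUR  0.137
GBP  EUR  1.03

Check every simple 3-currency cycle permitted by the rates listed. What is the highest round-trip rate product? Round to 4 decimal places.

GBP→DKK→EUR→GBP: 8.21 × 0.137 × 0.988 = 1.11127
GBP→EUR→DKK→GBP: 1.03 × 7.45 × 0.123 = 0.94384
Maximum is GBP→DKK→EUR→GBP at 1.1113; arbitrage exists.

1.1113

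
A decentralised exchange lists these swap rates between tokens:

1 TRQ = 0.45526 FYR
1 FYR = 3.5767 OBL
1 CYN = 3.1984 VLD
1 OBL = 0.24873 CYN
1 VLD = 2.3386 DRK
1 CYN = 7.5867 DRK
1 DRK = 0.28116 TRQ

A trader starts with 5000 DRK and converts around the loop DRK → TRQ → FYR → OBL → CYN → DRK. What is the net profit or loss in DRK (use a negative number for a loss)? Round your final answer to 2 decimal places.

5000 DRK × 0.28116 = 1405.8 TRQ
1405.8 TRQ × 0.45526 = 640.004508 FYR
640.004508 FYR × 3.5767 = 2289.1041237636 OBL
2289.1041237636 OBL × 0.24873 = 569.368868703720228 CYN
569.368868703720228 CYN × 7.5867 = 4319.6307961945142537676 DRK
Net change: 4319.6307961945142537676 − 5000 = -680.3692038054857462324 DRK

-680.37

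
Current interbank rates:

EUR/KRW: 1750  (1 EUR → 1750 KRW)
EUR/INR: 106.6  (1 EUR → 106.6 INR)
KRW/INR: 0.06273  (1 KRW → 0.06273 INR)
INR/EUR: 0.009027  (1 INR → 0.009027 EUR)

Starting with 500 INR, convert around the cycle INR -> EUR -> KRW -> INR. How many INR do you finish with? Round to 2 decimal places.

495.48

500 INR × 0.009027 = 4.5135 EUR
4.5135 EUR × 1750 = 7898.625 KRW
7898.625 KRW × 0.06273 = 495.48074625 INR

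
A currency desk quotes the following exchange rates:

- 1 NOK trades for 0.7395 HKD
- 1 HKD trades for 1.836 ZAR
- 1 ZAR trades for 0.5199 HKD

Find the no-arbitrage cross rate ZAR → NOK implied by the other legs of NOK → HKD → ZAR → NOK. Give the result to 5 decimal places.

Known legs of the cycle: 0.7395 × 1.836 = 1.357722
For no arbitrage the full-cycle product must be 1, so the missing rate is 1 / 1.357722 ≈ 0.7365278.

0.73653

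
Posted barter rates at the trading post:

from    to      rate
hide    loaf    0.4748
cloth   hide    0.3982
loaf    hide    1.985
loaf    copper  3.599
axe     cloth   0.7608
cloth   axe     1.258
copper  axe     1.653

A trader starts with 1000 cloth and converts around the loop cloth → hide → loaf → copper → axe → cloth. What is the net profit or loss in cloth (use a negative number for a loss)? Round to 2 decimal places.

-144.27

1000 cloth × 0.3982 = 398.2 hide
398.2 hide × 0.4748 = 189.06536 loaf
189.06536 loaf × 3.599 = 680.44623064 copper
680.44623064 copper × 1.653 = 1124.77761924792 axe
1124.77761924792 axe × 0.7608 = 855.730812723817536 cloth
Net change: 855.730812723817536 − 1000 = -144.269187276182464 cloth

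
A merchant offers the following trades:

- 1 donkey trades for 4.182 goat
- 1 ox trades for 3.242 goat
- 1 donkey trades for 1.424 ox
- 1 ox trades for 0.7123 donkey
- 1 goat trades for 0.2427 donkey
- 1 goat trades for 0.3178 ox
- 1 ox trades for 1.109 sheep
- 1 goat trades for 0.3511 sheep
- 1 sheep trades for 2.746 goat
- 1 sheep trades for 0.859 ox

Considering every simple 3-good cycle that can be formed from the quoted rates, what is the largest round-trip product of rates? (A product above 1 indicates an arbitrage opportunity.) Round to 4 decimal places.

1.1205

ox→goat→donkey→ox: 3.242 × 0.2427 × 1.424 = 1.12045
sheep→ox→goat→sheep: 0.859 × 3.242 × 0.3511 = 0.97777
sheep→goat→ox→sheep: 2.746 × 0.3178 × 1.109 = 0.96780
ox→donkey→goat→ox: 0.7123 × 4.182 × 0.3178 = 0.94667
Maximum is ox→goat→donkey→ox at 1.1205; arbitrage exists.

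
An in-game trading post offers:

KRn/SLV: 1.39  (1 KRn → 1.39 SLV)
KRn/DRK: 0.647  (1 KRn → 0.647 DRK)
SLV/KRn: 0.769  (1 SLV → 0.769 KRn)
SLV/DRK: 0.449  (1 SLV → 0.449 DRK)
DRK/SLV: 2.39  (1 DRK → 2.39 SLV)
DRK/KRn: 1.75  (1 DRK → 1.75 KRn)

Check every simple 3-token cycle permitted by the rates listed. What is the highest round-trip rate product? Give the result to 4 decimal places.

DRK→SLV→KRn→DRK: 2.39 × 0.769 × 0.647 = 1.18913
DRK→KRn→SLV→DRK: 1.75 × 1.39 × 0.449 = 1.09219
Maximum is DRK→SLV→KRn→DRK at 1.1891; arbitrage exists.

1.1891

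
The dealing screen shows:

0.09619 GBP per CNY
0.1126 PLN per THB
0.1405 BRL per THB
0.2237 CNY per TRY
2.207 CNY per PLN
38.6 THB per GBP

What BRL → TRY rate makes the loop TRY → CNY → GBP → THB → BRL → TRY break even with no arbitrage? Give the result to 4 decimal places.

8.5692

Known legs of the cycle: 0.2237 × 0.09619 × 38.6 × 0.1405 = 0.1166969586799
For no arbitrage the full-cycle product must be 1, so the missing rate is 1 / 0.1166969586799 ≈ 8.569204.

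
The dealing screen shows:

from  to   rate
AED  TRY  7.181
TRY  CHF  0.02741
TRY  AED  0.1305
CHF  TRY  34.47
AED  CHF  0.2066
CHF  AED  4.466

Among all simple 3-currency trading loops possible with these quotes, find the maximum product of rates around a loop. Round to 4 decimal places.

TRY→AED→CHF→TRY: 0.1305 × 0.2066 × 34.47 = 0.92936
TRY→CHF→AED→TRY: 0.02741 × 4.466 × 7.181 = 0.87905
Maximum is TRY→AED→CHF→TRY at 0.9294; no arbitrage — every cycle loses value.

0.9294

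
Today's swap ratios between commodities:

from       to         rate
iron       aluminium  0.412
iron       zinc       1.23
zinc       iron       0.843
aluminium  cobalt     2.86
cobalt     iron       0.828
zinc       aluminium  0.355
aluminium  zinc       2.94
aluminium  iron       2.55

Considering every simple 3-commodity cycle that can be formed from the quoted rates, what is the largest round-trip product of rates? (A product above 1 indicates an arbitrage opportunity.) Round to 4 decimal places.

zinc→aluminium→iron→zinc: 0.355 × 2.55 × 1.23 = 1.11346
zinc→iron→aluminium→zinc: 0.843 × 0.412 × 2.94 = 1.02111
iron→aluminium→cobalt→iron: 0.412 × 2.86 × 0.828 = 0.97565
Maximum is zinc→aluminium→iron→zinc at 1.1135; arbitrage exists.

1.1135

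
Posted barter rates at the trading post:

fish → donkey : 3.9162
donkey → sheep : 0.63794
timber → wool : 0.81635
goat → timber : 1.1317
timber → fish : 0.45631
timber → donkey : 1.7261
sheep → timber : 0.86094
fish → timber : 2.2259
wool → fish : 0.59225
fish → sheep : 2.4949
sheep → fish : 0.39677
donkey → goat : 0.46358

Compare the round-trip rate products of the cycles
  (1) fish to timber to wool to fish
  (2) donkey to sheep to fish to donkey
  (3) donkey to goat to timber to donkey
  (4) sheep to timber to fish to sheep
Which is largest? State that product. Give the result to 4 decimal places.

(1) 2.2259 × 0.81635 × 0.59225 = 1.07619
(2) 0.63794 × 0.39677 × 3.9162 = 0.99125
(3) 0.46358 × 1.1317 × 1.7261 = 0.90557
(4) 0.86094 × 0.45631 × 2.4949 = 0.98014
Highest is cycle (1) at 1.0762 (>1, arbitrage).

1.0762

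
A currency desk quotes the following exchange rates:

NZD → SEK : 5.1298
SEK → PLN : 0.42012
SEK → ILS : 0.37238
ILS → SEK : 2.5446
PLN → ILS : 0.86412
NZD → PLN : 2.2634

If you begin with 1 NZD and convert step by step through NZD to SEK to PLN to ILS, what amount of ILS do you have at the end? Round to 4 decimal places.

1 NZD × 5.1298 = 5.1298 SEK
5.1298 SEK × 0.42012 = 2.155131576 PLN
2.155131576 PLN × 0.86412 = 1.86229229745312 ILS

1.8623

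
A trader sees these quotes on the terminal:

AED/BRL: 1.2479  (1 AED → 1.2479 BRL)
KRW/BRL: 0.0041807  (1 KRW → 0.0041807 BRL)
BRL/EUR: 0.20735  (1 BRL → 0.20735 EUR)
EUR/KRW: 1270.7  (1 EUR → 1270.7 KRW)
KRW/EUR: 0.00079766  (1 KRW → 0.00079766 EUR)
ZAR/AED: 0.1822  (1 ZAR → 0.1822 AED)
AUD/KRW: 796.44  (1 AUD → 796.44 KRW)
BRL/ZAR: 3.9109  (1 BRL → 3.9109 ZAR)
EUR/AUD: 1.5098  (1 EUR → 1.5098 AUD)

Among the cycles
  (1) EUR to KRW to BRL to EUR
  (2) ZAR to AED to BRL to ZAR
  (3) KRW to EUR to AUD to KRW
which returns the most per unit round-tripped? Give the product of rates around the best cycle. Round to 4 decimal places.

(1) 1270.7 × 0.0041807 × 0.20735 = 1.10153
(2) 0.1822 × 1.2479 × 3.9109 = 0.88921
(3) 0.00079766 × 1.5098 × 796.44 = 0.95916
Highest is cycle (1) at 1.1015 (>1, arbitrage).

1.1015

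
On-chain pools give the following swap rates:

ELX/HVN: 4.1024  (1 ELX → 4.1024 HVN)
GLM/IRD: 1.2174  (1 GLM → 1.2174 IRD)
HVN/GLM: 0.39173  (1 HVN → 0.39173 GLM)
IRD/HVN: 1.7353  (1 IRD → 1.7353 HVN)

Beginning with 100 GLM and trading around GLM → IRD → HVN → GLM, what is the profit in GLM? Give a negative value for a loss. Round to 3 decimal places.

100 GLM × 1.2174 = 121.74 IRD
121.74 IRD × 1.7353 = 211.255422 HVN
211.255422 HVN × 0.39173 = 82.75508646006 GLM
Net change: 82.75508646006 − 100 = -17.24491353994 GLM

-17.245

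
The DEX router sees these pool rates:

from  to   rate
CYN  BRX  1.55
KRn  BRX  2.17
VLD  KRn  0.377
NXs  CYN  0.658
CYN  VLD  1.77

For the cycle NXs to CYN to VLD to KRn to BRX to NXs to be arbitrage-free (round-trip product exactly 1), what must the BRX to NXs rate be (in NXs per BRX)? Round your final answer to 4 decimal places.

1.0495

Known legs of the cycle: 0.658 × 1.77 × 0.377 × 2.17 = 0.9527966994
For no arbitrage the full-cycle product must be 1, so the missing rate is 1 / 0.9527966994 ≈ 1.049542.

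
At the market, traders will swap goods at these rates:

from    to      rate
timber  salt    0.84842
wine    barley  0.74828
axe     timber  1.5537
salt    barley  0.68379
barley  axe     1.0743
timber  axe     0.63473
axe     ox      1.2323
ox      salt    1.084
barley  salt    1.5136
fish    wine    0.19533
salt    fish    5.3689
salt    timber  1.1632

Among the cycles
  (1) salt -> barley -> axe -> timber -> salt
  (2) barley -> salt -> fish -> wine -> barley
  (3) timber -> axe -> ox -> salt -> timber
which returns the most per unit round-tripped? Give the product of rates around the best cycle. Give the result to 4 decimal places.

(1) 0.68379 × 1.0743 × 1.5537 × 0.84842 = 0.96834
(2) 1.5136 × 5.3689 × 0.19533 × 0.74828 = 1.18776
(3) 0.63473 × 1.2323 × 1.084 × 1.1632 = 0.98625
Highest is cycle (2) at 1.1878 (>1, arbitrage).

1.1878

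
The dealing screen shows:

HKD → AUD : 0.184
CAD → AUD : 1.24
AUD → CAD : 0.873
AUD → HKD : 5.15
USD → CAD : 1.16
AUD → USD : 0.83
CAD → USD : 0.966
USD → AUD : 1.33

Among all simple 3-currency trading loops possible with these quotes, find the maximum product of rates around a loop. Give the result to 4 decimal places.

AUD→USD→CAD→AUD: 0.83 × 1.16 × 1.24 = 1.19387
AUD→CAD→USD→AUD: 0.873 × 0.966 × 1.33 = 1.12161
Maximum is AUD→USD→CAD→AUD at 1.1939; arbitrage exists.

1.1939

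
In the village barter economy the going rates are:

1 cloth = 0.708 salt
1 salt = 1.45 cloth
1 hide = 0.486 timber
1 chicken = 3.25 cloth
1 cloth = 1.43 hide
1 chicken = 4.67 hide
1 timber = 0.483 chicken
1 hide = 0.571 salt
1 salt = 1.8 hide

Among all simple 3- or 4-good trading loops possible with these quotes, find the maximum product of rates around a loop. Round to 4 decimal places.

salt→cloth→hide→salt: 1.45 × 1.43 × 0.571 = 1.18397
chicken→hide→timber→chicken: 4.67 × 0.486 × 0.483 = 1.09623
chicken→cloth→hide→timber→chicken: 3.25 × 1.43 × 0.486 × 0.483 = 1.09094
Maximum is salt→cloth→hide→salt at 1.1840; arbitrage exists.

1.1840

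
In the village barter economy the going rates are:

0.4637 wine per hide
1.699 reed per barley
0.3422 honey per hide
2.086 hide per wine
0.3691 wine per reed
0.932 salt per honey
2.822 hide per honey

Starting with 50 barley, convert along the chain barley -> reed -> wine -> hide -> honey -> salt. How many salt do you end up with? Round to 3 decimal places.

20.860

50 barley × 1.699 = 84.95 reed
84.95 reed × 0.3691 = 31.355045 wine
31.355045 wine × 2.086 = 65.40662387 hide
65.40662387 hide × 0.3422 = 22.382146688314 honey
22.382146688314 honey × 0.932 = 20.860160713508648 salt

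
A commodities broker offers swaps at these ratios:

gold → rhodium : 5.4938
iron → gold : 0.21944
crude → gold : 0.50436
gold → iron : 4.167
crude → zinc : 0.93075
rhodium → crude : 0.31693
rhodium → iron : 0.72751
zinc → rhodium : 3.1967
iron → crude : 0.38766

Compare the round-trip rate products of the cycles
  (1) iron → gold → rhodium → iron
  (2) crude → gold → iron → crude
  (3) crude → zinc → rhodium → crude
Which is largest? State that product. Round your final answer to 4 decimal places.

0.9430

(1) 0.21944 × 5.4938 × 0.72751 = 0.87706
(2) 0.50436 × 4.167 × 0.38766 = 0.81473
(3) 0.93075 × 3.1967 × 0.31693 = 0.94297
Highest is cycle (3) at 0.9430 (≤1, no arbitrage).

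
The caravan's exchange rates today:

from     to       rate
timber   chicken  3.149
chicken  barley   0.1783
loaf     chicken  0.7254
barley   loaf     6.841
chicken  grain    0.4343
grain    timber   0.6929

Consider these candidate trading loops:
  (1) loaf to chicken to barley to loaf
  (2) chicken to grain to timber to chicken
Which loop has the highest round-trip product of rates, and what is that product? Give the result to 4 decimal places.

0.9476

(1) 0.7254 × 0.1783 × 6.841 = 0.88481
(2) 0.4343 × 0.6929 × 3.149 = 0.94762
Highest is cycle (2) at 0.9476 (≤1, no arbitrage).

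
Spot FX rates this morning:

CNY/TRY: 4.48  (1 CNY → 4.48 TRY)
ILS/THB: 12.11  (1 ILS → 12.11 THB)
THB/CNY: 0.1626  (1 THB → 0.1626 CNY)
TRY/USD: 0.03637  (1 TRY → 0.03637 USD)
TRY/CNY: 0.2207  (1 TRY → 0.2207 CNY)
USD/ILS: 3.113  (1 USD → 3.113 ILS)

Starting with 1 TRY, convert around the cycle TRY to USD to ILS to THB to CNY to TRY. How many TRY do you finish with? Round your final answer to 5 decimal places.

1 TRY × 0.03637 = 0.03637 USD
0.03637 USD × 3.113 = 0.11321981 ILS
0.11321981 ILS × 12.11 = 1.3710918991 THB
1.3710918991 THB × 0.1626 = 0.22293954279366 CNY
0.22293954279366 CNY × 4.48 = 0.9987691517155968 TRY

0.99877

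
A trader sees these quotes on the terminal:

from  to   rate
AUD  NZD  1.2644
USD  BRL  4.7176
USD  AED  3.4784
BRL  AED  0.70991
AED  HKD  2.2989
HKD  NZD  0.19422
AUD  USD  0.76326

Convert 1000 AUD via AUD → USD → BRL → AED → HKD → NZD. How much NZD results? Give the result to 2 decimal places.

1000 AUD × 0.76326 = 763.26 USD
763.26 USD × 4.7176 = 3600.755376 BRL
3600.755376 BRL × 0.70991 = 2556.21224897616 AED
2556.21224897616 AED × 2.2989 = 5876.476339171294224 HKD
5876.476339171294224 HKD × 0.19422 = 1141.32923459384876418528 NZD

1141.33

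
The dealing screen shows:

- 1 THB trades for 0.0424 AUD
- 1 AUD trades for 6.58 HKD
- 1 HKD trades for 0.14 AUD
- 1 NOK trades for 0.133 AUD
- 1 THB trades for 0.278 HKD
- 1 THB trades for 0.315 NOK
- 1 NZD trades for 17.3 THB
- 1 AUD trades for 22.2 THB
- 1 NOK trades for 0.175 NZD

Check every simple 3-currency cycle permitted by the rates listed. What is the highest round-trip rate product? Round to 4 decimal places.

0.9537

NOK→NZD→THB→NOK: 0.175 × 17.3 × 0.315 = 0.95366
NOK→AUD→THB→NOK: 0.133 × 22.2 × 0.315 = 0.93007
HKD→AUD→THB→HKD: 0.14 × 22.2 × 0.278 = 0.86402
Maximum is NOK→NZD→THB→NOK at 0.9537; no arbitrage — every cycle loses value.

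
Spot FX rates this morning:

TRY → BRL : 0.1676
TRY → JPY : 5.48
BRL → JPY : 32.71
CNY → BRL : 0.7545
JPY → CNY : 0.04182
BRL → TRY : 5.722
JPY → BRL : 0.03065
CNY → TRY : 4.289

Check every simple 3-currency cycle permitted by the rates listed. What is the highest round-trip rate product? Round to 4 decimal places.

JPY→CNY→BRL→JPY: 0.04182 × 0.7545 × 32.71 = 1.03210
TRY→JPY→CNY→TRY: 5.48 × 0.04182 × 4.289 = 0.98293
TRY→JPY→BRL→TRY: 5.48 × 0.03065 × 5.722 = 0.96108
Maximum is JPY→CNY→BRL→JPY at 1.0321; arbitrage exists.

1.0321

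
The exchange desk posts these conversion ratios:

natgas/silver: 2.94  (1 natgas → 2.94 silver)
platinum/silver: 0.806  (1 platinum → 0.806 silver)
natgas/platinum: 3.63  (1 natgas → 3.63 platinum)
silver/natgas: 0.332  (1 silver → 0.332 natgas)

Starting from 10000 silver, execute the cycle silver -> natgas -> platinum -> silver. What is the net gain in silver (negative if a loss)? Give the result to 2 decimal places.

-286.41

10000 silver × 0.332 = 3320 natgas
3320 natgas × 3.63 = 12051.6 platinum
12051.6 platinum × 0.806 = 9713.5896 silver
Net change: 9713.5896 − 10000 = -286.4104 silver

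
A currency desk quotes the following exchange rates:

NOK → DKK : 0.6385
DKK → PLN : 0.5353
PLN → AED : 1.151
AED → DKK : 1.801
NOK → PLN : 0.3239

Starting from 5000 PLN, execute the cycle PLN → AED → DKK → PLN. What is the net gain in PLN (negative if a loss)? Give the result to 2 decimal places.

5000 PLN × 1.151 = 5755 AED
5755 AED × 1.801 = 10364.755 DKK
10364.755 DKK × 0.5353 = 5548.2533515 PLN
Net change: 5548.2533515 − 5000 = 548.2533515 PLN

548.25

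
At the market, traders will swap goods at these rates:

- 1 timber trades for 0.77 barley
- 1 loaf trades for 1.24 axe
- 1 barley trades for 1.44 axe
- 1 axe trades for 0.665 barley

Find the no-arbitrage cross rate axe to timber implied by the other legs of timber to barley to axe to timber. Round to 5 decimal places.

Known legs of the cycle: 0.77 × 1.44 = 1.1088
For no arbitrage the full-cycle product must be 1, so the missing rate is 1 / 1.1088 ≈ 0.9018759.

0.90188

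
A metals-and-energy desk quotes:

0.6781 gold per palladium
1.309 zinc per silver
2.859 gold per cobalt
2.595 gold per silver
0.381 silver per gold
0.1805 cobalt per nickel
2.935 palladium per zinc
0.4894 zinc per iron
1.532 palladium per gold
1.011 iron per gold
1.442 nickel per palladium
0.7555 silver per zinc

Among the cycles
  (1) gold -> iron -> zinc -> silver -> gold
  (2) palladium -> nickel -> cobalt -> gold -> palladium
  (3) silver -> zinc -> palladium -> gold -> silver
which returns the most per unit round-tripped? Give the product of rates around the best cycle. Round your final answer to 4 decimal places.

(1) 1.011 × 0.4894 × 0.7555 × 2.595 = 0.97003
(2) 1.442 × 0.1805 × 2.859 × 1.532 = 1.14003
(3) 1.309 × 2.935 × 0.6781 × 0.381 = 0.99258
Highest is cycle (2) at 1.1400 (>1, arbitrage).

1.1400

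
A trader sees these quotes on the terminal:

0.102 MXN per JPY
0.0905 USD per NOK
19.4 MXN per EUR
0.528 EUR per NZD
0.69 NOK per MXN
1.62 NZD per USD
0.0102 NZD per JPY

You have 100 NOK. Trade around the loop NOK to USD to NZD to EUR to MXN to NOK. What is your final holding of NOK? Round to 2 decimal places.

100 NOK × 0.0905 = 9.05 USD
9.05 USD × 1.62 = 14.661 NZD
14.661 NZD × 0.528 = 7.741008 EUR
7.741008 EUR × 19.4 = 150.1755552 MXN
150.1755552 MXN × 0.69 = 103.621133088 NOK

103.62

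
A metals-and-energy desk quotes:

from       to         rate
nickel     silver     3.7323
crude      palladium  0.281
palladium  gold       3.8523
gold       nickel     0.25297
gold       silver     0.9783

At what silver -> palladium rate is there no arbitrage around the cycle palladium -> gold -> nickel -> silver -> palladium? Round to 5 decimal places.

0.27494

Known legs of the cycle: 3.8523 × 0.25297 × 3.7323 = 3.6371873021913
For no arbitrage the full-cycle product must be 1, so the missing rate is 1 / 3.6371873021913 ≈ 0.2749377.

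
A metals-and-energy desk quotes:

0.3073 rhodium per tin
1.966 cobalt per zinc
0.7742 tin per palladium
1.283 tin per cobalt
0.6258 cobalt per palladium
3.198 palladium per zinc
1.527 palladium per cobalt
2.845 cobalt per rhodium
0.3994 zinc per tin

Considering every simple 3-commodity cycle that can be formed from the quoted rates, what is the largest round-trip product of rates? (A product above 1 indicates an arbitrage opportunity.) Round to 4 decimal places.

1.1217

cobalt→tin→rhodium→cobalt: 1.283 × 0.3073 × 2.845 = 1.12169
cobalt→tin→zinc→cobalt: 1.283 × 0.3994 × 1.966 = 1.00744
palladium→tin→zinc→palladium: 0.7742 × 0.3994 × 3.198 = 0.98887
Maximum is cobalt→tin→rhodium→cobalt at 1.1217; arbitrage exists.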